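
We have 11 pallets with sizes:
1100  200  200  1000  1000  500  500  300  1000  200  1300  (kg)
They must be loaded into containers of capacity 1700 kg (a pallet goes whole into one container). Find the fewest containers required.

Total = 1300 + 1100 + 1000 + 1000 + 1000 + 500 + 500 + 300 + 200 + 200 + 200 = 7300 kg.
Lower bound: ⌈7300/1700⌉ = 5 containers.
A packing using 5 containers:
  container 1: 1300 + 300 = 1600
  container 2: 1100 + 500 = 1600
  container 3: 1000 + 500 + 200 = 1700
  container 4: 1000 + 200 + 200 = 1400
  container 5: 1000 = 1000
This matches the lower bound, so 5 is optimal.

5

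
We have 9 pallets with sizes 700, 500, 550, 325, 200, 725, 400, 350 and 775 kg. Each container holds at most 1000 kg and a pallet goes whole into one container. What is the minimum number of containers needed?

6

Total = 775 + 725 + 700 + 550 + 500 + 400 + 350 + 325 + 200 = 4525 kg.
Lower bound: ⌈4525/1000⌉ = 5 containers.
A packing using 6 containers:
  container 1: 775 + 200 = 975
  container 2: 725 = 725
  container 3: 700 = 700
  container 4: 550 + 400 = 950
  container 5: 500 + 350 = 850
  container 6: 325 = 325
No arrangement into 5 containers stays within capacity, so 6 is optimal.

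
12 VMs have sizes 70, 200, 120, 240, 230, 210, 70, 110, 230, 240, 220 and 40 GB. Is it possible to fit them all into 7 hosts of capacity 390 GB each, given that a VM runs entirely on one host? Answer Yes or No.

Yes

A valid assignment using 7 hosts:
  host 1: 240 + 120 = 360
  host 2: 240 + 110 + 40 = 390
  host 3: 230 + 70 + 70 = 370
  host 4: 230 = 230
  host 5: 220 = 220
  host 6: 210 = 210
  host 7: 200 = 200
Every load is within 390 GB, so 7 hosts suffice.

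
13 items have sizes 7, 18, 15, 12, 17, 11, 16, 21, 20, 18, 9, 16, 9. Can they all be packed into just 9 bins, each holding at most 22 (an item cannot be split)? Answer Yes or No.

No

Total = 189; ⌈189/22⌉ = 9.
The bound of 9 does not rule out 9, but exhaustive search shows no assignment into 9 bins of capacity 22 exists — the minimum is 10.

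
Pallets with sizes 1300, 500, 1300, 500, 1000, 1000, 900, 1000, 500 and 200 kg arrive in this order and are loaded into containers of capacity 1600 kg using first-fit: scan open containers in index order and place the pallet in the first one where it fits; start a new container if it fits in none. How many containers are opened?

  1300 → container 1 (new)  [load 1300/1600]
  500 → container 2 (new)  [load 500/1600]
  1300 → container 3 (new)  [load 1300/1600]
  500 → container 2  [load 1000/1600]
  1000 → container 4 (new)  [load 1000/1600]
  1000 → container 5 (new)  [load 1000/1600]
  900 → container 6 (new)  [load 900/1600]
  1000 → container 7 (new)  [load 1000/1600]
  500 → container 2  [load 1500/1600]
  200 → container 1  [load 1500/1600]
7 containers opened.

7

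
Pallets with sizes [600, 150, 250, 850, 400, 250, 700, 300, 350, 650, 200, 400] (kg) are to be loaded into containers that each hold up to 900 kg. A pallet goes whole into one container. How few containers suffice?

Total = 850 + 700 + 650 + 600 + 400 + 400 + 350 + 300 + 250 + 250 + 200 + 150 = 5100 kg.
Lower bound: ⌈5100/900⌉ = 6 containers.
A packing using 6 containers:
  container 1: 850 = 850
  container 2: 700 + 200 = 900
  container 3: 650 + 250 = 900
  container 4: 600 + 300 = 900
  container 5: 400 + 400 = 800
  container 6: 350 + 250 + 150 = 750
This matches the lower bound, so 6 is optimal.

6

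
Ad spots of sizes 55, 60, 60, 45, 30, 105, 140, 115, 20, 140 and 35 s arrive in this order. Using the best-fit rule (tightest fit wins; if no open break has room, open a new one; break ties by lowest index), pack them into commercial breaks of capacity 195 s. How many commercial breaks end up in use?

5

  55 → break 1 (new)  [load 55/195]
  60 → break 1  [load 115/195]
  60 → break 1  [load 175/195]
  45 → break 2 (new)  [load 45/195]
  30 → break 2  [load 75/195]
  105 → break 2  [load 180/195]
  140 → break 3 (new)  [load 140/195]
  115 → break 4 (new)  [load 115/195]
  20 → break 1  [load 195/195]
  140 → break 5 (new)  [load 140/195]
  35 → break 3  [load 175/195]
5 commercial breaks opened.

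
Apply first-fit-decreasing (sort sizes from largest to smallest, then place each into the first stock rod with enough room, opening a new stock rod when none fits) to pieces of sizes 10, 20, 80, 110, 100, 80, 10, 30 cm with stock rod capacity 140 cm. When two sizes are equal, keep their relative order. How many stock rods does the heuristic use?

Sorted descending: 110, 100, 80, 80, 30, 20, 10, 10.
  110 → stock rod 1 (new)  [load 110/140]
  100 → stock rod 2 (new)  [load 100/140]
  80 → stock rod 3 (new)  [load 80/140]
  80 → stock rod 4 (new)  [load 80/140]
  30 → stock rod 1  [load 140/140]
  20 → stock rod 2  [load 120/140]
  10 → stock rod 2  [load 130/140]
  10 → stock rod 2  [load 140/140]
4 stock rods opened.

4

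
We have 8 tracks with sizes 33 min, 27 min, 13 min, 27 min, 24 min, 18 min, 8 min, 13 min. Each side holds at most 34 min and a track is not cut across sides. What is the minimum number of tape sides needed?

Total = 33 + 27 + 27 + 24 + 18 + 13 + 13 + 8 = 163 min.
Lower bound: ⌈163/34⌉ = 5 tape sides.
A packing using 6 tape sides:
  side 1: 33 = 33
  side 2: 27 = 27
  side 3: 27 = 27
  side 4: 24 + 8 = 32
  side 5: 18 + 13 = 31
  side 6: 13 = 13
No arrangement into 5 tape sides stays within capacity, so 6 is optimal.

6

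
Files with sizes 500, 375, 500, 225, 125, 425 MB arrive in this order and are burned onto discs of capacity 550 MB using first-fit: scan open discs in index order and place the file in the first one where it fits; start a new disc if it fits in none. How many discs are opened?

  500 → disc 1 (new)  [load 500/550]
  375 → disc 2 (new)  [load 375/550]
  500 → disc 3 (new)  [load 500/550]
  225 → disc 4 (new)  [load 225/550]
  125 → disc 2  [load 500/550]
  425 → disc 5 (new)  [load 425/550]
5 discs opened.

5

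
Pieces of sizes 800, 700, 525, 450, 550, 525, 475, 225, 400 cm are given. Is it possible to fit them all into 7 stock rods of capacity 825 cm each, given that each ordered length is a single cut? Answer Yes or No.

Total = 4650 cm; ⌈4650/825⌉ = 6.
7 pieces each exceed half the capacity and cannot share a stock rod, forcing at least 7 stock rods.
The bound of 7 does not rule out 7, but exhaustive search shows no assignment into 7 stock rods of capacity 825 cm exists — the minimum is 8.

No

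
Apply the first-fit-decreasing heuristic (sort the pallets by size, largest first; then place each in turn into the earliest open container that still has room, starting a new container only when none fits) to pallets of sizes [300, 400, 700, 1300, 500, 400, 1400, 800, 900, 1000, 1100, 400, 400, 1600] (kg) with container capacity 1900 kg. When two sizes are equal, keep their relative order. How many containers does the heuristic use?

6

Sorted descending: 1600, 1400, 1300, 1100, 1000, 900, 800, 700, 500, 400, 400, 400, 400, 300.
  1600 → container 1 (new)  [load 1600/1900]
  1400 → container 2 (new)  [load 1400/1900]
  1300 → container 3 (new)  [load 1300/1900]
  1100 → container 4 (new)  [load 1100/1900]
  1000 → container 5 (new)  [load 1000/1900]
  900 → container 5  [load 1900/1900]
  800 → container 4  [load 1900/1900]
  700 → container 6 (new)  [load 700/1900]
  500 → container 2  [load 1900/1900]
  400 → container 3  [load 1700/1900]
  400 → container 6  [load 1100/1900]
  400 → container 6  [load 1500/1900]
  400 → container 6  [load 1900/1900]
  300 → container 1  [load 1900/1900]
6 containers opened.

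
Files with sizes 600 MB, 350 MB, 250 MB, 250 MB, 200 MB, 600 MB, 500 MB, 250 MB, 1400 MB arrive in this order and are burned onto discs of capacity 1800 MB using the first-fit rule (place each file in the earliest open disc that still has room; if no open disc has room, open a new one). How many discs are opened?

  600 → disc 1 (new)  [load 600/1800]
  350 → disc 1  [load 950/1800]
  250 → disc 1  [load 1200/1800]
  250 → disc 1  [load 1450/1800]
  200 → disc 1  [load 1650/1800]
  600 → disc 2 (new)  [load 600/1800]
  500 → disc 2  [load 1100/1800]
  250 → disc 2  [load 1350/1800]
  1400 → disc 3 (new)  [load 1400/1800]
3 discs opened.

3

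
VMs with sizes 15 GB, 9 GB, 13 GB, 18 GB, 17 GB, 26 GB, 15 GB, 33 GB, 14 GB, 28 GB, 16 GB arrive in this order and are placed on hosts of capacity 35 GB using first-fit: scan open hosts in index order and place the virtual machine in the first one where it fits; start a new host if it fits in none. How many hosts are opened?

  15 → host 1 (new)  [load 15/35]
  9 → host 1  [load 24/35]
  13 → host 2 (new)  [load 13/35]
  18 → host 2  [load 31/35]
  17 → host 3 (new)  [load 17/35]
  26 → host 4 (new)  [load 26/35]
  15 → host 3  [load 32/35]
  33 → host 5 (new)  [load 33/35]
  14 → host 6 (new)  [load 14/35]
  28 → host 7 (new)  [load 28/35]
  16 → host 6  [load 30/35]
7 hosts opened.

7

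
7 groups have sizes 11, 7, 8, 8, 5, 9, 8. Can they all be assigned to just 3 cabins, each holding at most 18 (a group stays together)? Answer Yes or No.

No

Total = 56; ⌈56/18⌉ = 4.
At least 4 cabins are required, but only 3 are allowed.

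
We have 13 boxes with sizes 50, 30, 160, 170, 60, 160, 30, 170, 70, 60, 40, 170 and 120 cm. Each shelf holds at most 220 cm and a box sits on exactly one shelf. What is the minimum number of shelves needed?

Total = 170 + 170 + 170 + 160 + 160 + 120 + 70 + 60 + 60 + 50 + 40 + 30 + 30 = 1290 cm.
Lower bound: ⌈1290/220⌉ = 6 shelves.
A packing using 6 shelves:
  shelf 1: 170 + 50 = 220
  shelf 2: 170 + 40 = 210
  shelf 3: 170 + 30 = 200
  shelf 4: 160 + 60 = 220
  shelf 5: 160 + 60 = 220
  shelf 6: 120 + 70 + 30 = 220
This matches the lower bound, so 6 is optimal.

6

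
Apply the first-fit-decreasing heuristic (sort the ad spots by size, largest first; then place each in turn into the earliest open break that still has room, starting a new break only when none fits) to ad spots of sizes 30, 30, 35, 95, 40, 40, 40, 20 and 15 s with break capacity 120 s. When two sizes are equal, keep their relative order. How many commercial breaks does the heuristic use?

3

Sorted descending: 95, 40, 40, 40, 35, 30, 30, 20, 15.
  95 → break 1 (new)  [load 95/120]
  40 → break 2 (new)  [load 40/120]
  40 → break 2  [load 80/120]
  40 → break 2  [load 120/120]
  35 → break 3 (new)  [load 35/120]
  30 → break 3  [load 65/120]
  30 → break 3  [load 95/120]
  20 → break 1  [load 115/120]
  15 → break 3  [load 110/120]
3 commercial breaks opened.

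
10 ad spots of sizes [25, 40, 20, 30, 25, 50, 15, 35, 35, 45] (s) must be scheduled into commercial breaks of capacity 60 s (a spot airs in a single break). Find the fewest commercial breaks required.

Total = 50 + 45 + 40 + 35 + 35 + 30 + 25 + 25 + 20 + 15 = 320 s.
Lower bound: ⌈320/60⌉ = 6 commercial breaks.
A packing using 6 commercial breaks:
  break 1: 50 = 50
  break 2: 45 + 15 = 60
  break 3: 40 + 20 = 60
  break 4: 35 + 25 = 60
  break 5: 35 + 25 = 60
  break 6: 30 = 30
This matches the lower bound, so 6 is optimal.

6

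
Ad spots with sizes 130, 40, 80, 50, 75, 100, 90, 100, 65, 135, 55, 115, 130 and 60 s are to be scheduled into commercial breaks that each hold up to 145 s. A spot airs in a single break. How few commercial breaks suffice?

Total = 135 + 130 + 130 + 115 + 100 + 100 + 90 + 80 + 75 + 65 + 60 + 55 + 50 + 40 = 1225 s.
Lower bound: ⌈1225/145⌉ = 9 commercial breaks.
A packing using 10 commercial breaks:
  break 1: 135 = 135
  break 2: 130 = 130
  break 3: 130 = 130
  break 4: 115 = 115
  break 5: 100 + 40 = 140
  break 6: 100 = 100
  break 7: 90 + 55 = 145
  break 8: 80 + 65 = 145
  break 9: 75 + 60 = 135
  break 10: 50 = 50
No arrangement into 9 commercial breaks stays within capacity, so 10 is optimal.

10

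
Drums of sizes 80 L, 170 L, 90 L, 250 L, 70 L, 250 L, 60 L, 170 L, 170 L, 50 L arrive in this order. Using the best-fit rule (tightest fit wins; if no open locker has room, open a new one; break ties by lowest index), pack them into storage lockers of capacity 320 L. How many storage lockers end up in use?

  80 → locker 1 (new)  [load 80/320]
  170 → locker 1  [load 250/320]
  90 → locker 2 (new)  [load 90/320]
  250 → locker 3 (new)  [load 250/320]
  70 → locker 1  [load 320/320]
  250 → locker 4 (new)  [load 250/320]
  60 → locker 3  [load 310/320]
  170 → locker 2  [load 260/320]
  170 → locker 5 (new)  [load 170/320]
  50 → locker 2  [load 310/320]
5 storage lockers opened.

5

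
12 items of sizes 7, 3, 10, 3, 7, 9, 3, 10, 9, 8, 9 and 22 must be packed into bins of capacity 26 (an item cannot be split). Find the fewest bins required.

Total = 22 + 10 + 10 + 9 + 9 + 9 + 8 + 7 + 7 + 3 + 3 + 3 = 100.
Lower bound: ⌈100/26⌉ = 4 bins.
A packing using 4 bins:
  bin 1: 22 + 3 = 25
  bin 2: 10 + 10 + 3 + 3 = 26
  bin 3: 9 + 9 + 8 = 26
  bin 4: 9 + 7 + 7 = 23
This matches the lower bound, so 4 is optimal.

4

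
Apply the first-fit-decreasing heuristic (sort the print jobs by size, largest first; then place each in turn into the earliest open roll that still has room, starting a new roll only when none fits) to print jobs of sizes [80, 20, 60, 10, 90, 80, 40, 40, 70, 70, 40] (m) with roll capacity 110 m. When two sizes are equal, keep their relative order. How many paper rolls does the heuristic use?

6

Sorted descending: 90, 80, 80, 70, 70, 60, 40, 40, 40, 20, 10.
  90 → roll 1 (new)  [load 90/110]
  80 → roll 2 (new)  [load 80/110]
  80 → roll 3 (new)  [load 80/110]
  70 → roll 4 (new)  [load 70/110]
  70 → roll 5 (new)  [load 70/110]
  60 → roll 6 (new)  [load 60/110]
  40 → roll 4  [load 110/110]
  40 → roll 5  [load 110/110]
  40 → roll 6  [load 100/110]
  20 → roll 1  [load 110/110]
  10 → roll 2  [load 90/110]
6 paper rolls opened.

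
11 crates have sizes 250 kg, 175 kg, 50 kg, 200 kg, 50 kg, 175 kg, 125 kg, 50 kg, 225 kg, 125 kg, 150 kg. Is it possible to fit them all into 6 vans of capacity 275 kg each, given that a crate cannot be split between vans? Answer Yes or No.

No

Total = 1575 kg; ⌈1575/275⌉ = 6.
The bound of 6 does not rule out 6, but exhaustive search shows no assignment into 6 vans of capacity 275 kg exists — the minimum is 7.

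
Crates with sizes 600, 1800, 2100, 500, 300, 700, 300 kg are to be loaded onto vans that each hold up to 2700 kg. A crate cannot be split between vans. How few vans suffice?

3

Total = 2100 + 1800 + 700 + 600 + 500 + 300 + 300 = 6300 kg.
Lower bound: ⌈6300/2700⌉ = 3 vans.
A packing using 3 vans:
  van 1: 2100 + 600 = 2700
  van 2: 1800 + 700 = 2500
  van 3: 500 + 300 + 300 = 1100
This matches the lower bound, so 3 is optimal.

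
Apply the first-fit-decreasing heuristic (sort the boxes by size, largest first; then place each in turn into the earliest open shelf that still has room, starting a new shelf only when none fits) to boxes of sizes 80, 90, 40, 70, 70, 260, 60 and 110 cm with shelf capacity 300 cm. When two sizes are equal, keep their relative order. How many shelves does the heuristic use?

Sorted descending: 260, 110, 90, 80, 70, 70, 60, 40.
  260 → shelf 1 (new)  [load 260/300]
  110 → shelf 2 (new)  [load 110/300]
  90 → shelf 2  [load 200/300]
  80 → shelf 2  [load 280/300]
  70 → shelf 3 (new)  [load 70/300]
  70 → shelf 3  [load 140/300]
  60 → shelf 3  [load 200/300]
  40 → shelf 1  [load 300/300]
3 shelves opened.

3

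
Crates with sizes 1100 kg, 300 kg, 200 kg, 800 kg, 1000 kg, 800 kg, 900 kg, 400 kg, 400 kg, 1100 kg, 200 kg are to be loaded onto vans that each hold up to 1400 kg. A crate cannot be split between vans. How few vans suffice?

Total = 1100 + 1100 + 1000 + 900 + 800 + 800 + 400 + 400 + 300 + 200 + 200 = 7200 kg.
Lower bound: ⌈7200/1400⌉ = 6 vans.
A packing using 6 vans:
  van 1: 1100 + 300 = 1400
  van 2: 1100 + 200 = 1300
  van 3: 1000 + 400 = 1400
  van 4: 900 + 400 = 1300
  van 5: 800 + 200 = 1000
  van 6: 800 = 800
This matches the lower bound, so 6 is optimal.

6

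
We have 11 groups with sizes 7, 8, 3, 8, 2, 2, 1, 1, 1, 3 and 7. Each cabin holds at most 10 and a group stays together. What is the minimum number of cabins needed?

Total = 8 + 8 + 7 + 7 + 3 + 3 + 2 + 2 + 1 + 1 + 1 = 43.
Lower bound: ⌈43/10⌉ = 5 cabins.
A packing using 5 cabins:
  cabin 1: 8 + 2 = 10
  cabin 2: 8 + 2 = 10
  cabin 3: 7 + 3 = 10
  cabin 4: 7 + 3 = 10
  cabin 5: 1 + 1 + 1 = 3
This matches the lower bound, so 5 is optimal.

5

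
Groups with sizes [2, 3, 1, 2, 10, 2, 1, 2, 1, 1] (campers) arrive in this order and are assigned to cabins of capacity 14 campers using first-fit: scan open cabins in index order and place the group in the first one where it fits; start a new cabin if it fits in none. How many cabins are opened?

  2 → cabin 1 (new)  [load 2/14]
  3 → cabin 1  [load 5/14]
  1 → cabin 1  [load 6/14]
  2 → cabin 1  [load 8/14]
  10 → cabin 2 (new)  [load 10/14]
  2 → cabin 1  [load 10/14]
  1 → cabin 1  [load 11/14]
  2 → cabin 1  [load 13/14]
  1 → cabin 1  [load 14/14]
  1 → cabin 2  [load 11/14]
2 cabins opened.

2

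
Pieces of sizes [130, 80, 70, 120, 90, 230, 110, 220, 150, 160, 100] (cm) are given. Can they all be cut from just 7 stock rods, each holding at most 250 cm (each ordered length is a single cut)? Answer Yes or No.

Yes

A valid assignment using 7 stock rods:
  stock rod 1: 230 = 230
  stock rod 2: 220 = 220
  stock rod 3: 160 + 90 = 250
  stock rod 4: 150 + 100 = 250
  stock rod 5: 130 + 120 = 250
  stock rod 6: 110 + 80 = 190
  stock rod 7: 70 = 70
Every load is within 250 cm, so 7 stock rods suffice.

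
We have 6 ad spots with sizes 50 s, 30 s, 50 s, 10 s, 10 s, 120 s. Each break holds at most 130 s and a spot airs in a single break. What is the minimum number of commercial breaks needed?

3

Total = 120 + 50 + 50 + 30 + 10 + 10 = 270 s.
Lower bound: ⌈270/130⌉ = 3 commercial breaks.
A packing using 3 commercial breaks:
  break 1: 120 + 10 = 130
  break 2: 50 + 50 + 30 = 130
  break 3: 10 = 10
This matches the lower bound, so 3 is optimal.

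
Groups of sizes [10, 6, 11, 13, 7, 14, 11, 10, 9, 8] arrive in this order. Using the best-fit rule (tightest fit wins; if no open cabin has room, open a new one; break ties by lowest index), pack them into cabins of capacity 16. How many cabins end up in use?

  10 → cabin 1 (new)  [load 10/16]
  6 → cabin 1  [load 16/16]
  11 → cabin 2 (new)  [load 11/16]
  13 → cabin 3 (new)  [load 13/16]
  7 → cabin 4 (new)  [load 7/16]
  14 → cabin 5 (new)  [load 14/16]
  11 → cabin 6 (new)  [load 11/16]
  10 → cabin 7 (new)  [load 10/16]
  9 → cabin 4  [load 16/16]
  8 → cabin 8 (new)  [load 8/16]
8 cabins opened.

8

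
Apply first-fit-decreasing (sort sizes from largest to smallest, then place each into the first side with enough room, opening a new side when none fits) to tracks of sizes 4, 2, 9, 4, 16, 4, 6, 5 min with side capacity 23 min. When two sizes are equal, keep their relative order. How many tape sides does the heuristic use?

Sorted descending: 16, 9, 6, 5, 4, 4, 4, 2.
  16 → side 1 (new)  [load 16/23]
  9 → side 2 (new)  [load 9/23]
  6 → side 1  [load 22/23]
  5 → side 2  [load 14/23]
  4 → side 2  [load 18/23]
  4 → side 2  [load 22/23]
  4 → side 3 (new)  [load 4/23]
  2 → side 3  [load 6/23]
3 tape sides opened.

3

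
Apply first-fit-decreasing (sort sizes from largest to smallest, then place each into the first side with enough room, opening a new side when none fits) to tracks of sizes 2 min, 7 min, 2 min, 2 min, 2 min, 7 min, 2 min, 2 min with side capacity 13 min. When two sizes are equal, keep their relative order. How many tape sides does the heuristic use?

2

Sorted descending: 7, 7, 2, 2, 2, 2, 2, 2.
  7 → side 1 (new)  [load 7/13]
  7 → side 2 (new)  [load 7/13]
  2 → side 1  [load 9/13]
  2 → side 1  [load 11/13]
  2 → side 1  [load 13/13]
  2 → side 2  [load 9/13]
  2 → side 2  [load 11/13]
  2 → side 2  [load 13/13]
2 tape sides opened.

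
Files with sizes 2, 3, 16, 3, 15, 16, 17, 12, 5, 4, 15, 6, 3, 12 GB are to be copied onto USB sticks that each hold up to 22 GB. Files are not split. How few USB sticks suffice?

Total = 17 + 16 + 16 + 15 + 15 + 12 + 12 + 6 + 5 + 4 + 3 + 3 + 3 + 2 = 129 GB.
Lower bound: ⌈129/22⌉ = 6 USB sticks.
Also, 7 files each exceed 11 GB, and no two of those can share a USB stick, so at least 7 USB sticks are needed.
A packing using 7 USB sticks:
  USB stick 1: 17 + 5 = 22
  USB stick 2: 16 + 6 = 22
  USB stick 3: 16 + 4 + 2 = 22
  USB stick 4: 15 + 3 + 3 = 21
  USB stick 5: 15 + 3 = 18
  USB stick 6: 12 = 12
  USB stick 7: 12 = 12
This matches the lower bound, so 7 is optimal.

7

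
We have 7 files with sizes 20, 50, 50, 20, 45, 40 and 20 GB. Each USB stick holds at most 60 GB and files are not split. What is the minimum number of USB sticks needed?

Total = 50 + 50 + 45 + 40 + 20 + 20 + 20 = 245 GB.
Lower bound: ⌈245/60⌉ = 5 USB sticks.
A packing using 5 USB sticks:
  USB stick 1: 50 = 50
  USB stick 2: 50 = 50
  USB stick 3: 45 = 45
  USB stick 4: 40 + 20 = 60
  USB stick 5: 20 + 20 = 40
This matches the lower bound, so 5 is optimal.

5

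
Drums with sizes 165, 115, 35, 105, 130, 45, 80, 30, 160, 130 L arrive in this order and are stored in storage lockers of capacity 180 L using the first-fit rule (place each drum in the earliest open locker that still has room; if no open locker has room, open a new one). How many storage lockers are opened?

  165 → locker 1 (new)  [load 165/180]
  115 → locker 2 (new)  [load 115/180]
  35 → locker 2  [load 150/180]
  105 → locker 3 (new)  [load 105/180]
  130 → locker 4 (new)  [load 130/180]
  45 → locker 3  [load 150/180]
  80 → locker 5 (new)  [load 80/180]
  30 → locker 2  [load 180/180]
  160 → locker 6 (new)  [load 160/180]
  130 → locker 7 (new)  [load 130/180]
7 storage lockers opened.

7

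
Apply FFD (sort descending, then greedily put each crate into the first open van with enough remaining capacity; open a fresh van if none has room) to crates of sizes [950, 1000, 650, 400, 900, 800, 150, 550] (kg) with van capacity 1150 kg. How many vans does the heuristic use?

6

Sorted descending: 1000, 950, 900, 800, 650, 550, 400, 150.
  1000 → van 1 (new)  [load 1000/1150]
  950 → van 2 (new)  [load 950/1150]
  900 → van 3 (new)  [load 900/1150]
  800 → van 4 (new)  [load 800/1150]
  650 → van 5 (new)  [load 650/1150]
  550 → van 6 (new)  [load 550/1150]
  400 → van 5  [load 1050/1150]
  150 → van 1  [load 1150/1150]
6 vans opened.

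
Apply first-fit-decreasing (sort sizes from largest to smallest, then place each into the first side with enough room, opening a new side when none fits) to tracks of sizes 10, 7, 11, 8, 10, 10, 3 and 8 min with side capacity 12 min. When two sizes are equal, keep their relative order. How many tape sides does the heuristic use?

Sorted descending: 11, 10, 10, 10, 8, 8, 7, 3.
  11 → side 1 (new)  [load 11/12]
  10 → side 2 (new)  [load 10/12]
  10 → side 3 (new)  [load 10/12]
  10 → side 4 (new)  [load 10/12]
  8 → side 5 (new)  [load 8/12]
  8 → side 6 (new)  [load 8/12]
  7 → side 7 (new)  [load 7/12]
  3 → side 5  [load 11/12]
7 tape sides opened.

7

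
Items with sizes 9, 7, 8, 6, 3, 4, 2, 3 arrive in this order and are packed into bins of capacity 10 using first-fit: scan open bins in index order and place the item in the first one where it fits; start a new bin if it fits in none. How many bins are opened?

5

  9 → bin 1 (new)  [load 9/10]
  7 → bin 2 (new)  [load 7/10]
  8 → bin 3 (new)  [load 8/10]
  6 → bin 4 (new)  [load 6/10]
  3 → bin 2  [load 10/10]
  4 → bin 4  [load 10/10]
  2 → bin 3  [load 10/10]
  3 → bin 5 (new)  [load 3/10]
5 bins opened.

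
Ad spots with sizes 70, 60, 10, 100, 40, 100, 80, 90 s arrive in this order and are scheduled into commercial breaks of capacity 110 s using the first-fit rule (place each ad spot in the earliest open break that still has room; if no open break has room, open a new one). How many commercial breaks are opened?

6

  70 → break 1 (new)  [load 70/110]
  60 → break 2 (new)  [load 60/110]
  10 → break 1  [load 80/110]
  100 → break 3 (new)  [load 100/110]
  40 → break 2  [load 100/110]
  100 → break 4 (new)  [load 100/110]
  80 → break 5 (new)  [load 80/110]
  90 → break 6 (new)  [load 90/110]
6 commercial breaks opened.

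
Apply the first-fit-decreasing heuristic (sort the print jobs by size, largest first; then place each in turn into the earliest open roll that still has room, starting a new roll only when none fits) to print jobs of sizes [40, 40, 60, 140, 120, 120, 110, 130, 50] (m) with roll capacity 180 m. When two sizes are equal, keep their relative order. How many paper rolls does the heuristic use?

Sorted descending: 140, 130, 120, 120, 110, 60, 50, 40, 40.
  140 → roll 1 (new)  [load 140/180]
  130 → roll 2 (new)  [load 130/180]
  120 → roll 3 (new)  [load 120/180]
  120 → roll 4 (new)  [load 120/180]
  110 → roll 5 (new)  [load 110/180]
  60 → roll 3  [load 180/180]
  50 → roll 2  [load 180/180]
  40 → roll 1  [load 180/180]
  40 → roll 4  [load 160/180]
5 paper rolls opened.

5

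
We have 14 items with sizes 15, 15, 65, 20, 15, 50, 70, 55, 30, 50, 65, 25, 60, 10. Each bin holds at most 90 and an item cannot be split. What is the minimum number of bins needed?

Total = 70 + 65 + 65 + 60 + 55 + 50 + 50 + 30 + 25 + 20 + 15 + 15 + 15 + 10 = 545.
Lower bound: ⌈545/90⌉ = 7 bins.
A packing using 7 bins:
  bin 1: 70 + 20 = 90
  bin 2: 65 + 25 = 90
  bin 3: 65 + 15 + 10 = 90
  bin 4: 60 + 30 = 90
  bin 5: 55 + 15 + 15 = 85
  bin 6: 50 = 50
  bin 7: 50 = 50
This matches the lower bound, so 7 is optimal.

7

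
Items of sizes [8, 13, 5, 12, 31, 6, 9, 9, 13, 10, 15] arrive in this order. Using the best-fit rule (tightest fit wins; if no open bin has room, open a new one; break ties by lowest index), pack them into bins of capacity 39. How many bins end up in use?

  8 → bin 1 (new)  [load 8/39]
  13 → bin 1  [load 21/39]
  5 → bin 1  [load 26/39]
  12 → bin 1  [load 38/39]
  31 → bin 2 (new)  [load 31/39]
  6 → bin 2  [load 37/39]
  9 → bin 3 (new)  [load 9/39]
  9 → bin 3  [load 18/39]
  13 → bin 3  [load 31/39]
  10 → bin 4 (new)  [load 10/39]
  15 → bin 4  [load 25/39]
4 bins opened.

4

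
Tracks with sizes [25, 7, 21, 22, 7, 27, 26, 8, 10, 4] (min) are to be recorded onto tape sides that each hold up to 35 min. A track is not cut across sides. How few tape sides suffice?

5

Total = 27 + 26 + 25 + 22 + 21 + 10 + 8 + 7 + 7 + 4 = 157 min.
Lower bound: ⌈157/35⌉ = 5 tape sides.
A packing using 5 tape sides:
  side 1: 27 + 8 = 35
  side 2: 26 + 7 = 33
  side 3: 25 + 10 = 35
  side 4: 22 + 7 + 4 = 33
  side 5: 21 = 21
This matches the lower bound, so 5 is optimal.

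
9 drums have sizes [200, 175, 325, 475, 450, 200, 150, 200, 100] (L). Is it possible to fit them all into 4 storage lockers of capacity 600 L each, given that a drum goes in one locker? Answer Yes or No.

Yes

A valid assignment using 4 storage lockers:
  locker 1: 475 + 100 = 575
  locker 2: 450 + 150 = 600
  locker 3: 325 + 200 = 525
  locker 4: 200 + 200 + 175 = 575
Every load is within 600 L, so 4 storage lockers suffice.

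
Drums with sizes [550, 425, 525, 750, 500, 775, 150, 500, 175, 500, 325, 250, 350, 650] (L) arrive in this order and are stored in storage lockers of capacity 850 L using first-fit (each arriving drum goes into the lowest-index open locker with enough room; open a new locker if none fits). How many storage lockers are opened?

  550 → locker 1 (new)  [load 550/850]
  425 → locker 2 (new)  [load 425/850]
  525 → locker 3 (new)  [load 525/850]
  750 → locker 4 (new)  [load 750/850]
  500 → locker 5 (new)  [load 500/850]
  775 → locker 6 (new)  [load 775/850]
  150 → locker 1  [load 700/850]
  500 → locker 7 (new)  [load 500/850]
  175 → locker 2  [load 600/850]
  500 → locker 8 (new)  [load 500/850]
  325 → locker 3  [load 850/850]
  250 → locker 2  [load 850/850]
  350 → locker 5  [load 850/850]
  650 → locker 9 (new)  [load 650/850]
9 storage lockers opened.

9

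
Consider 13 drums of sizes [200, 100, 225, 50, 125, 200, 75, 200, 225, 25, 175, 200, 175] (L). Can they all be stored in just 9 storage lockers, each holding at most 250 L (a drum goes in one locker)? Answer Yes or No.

A valid assignment using 9 storage lockers:
  locker 1: 225 + 25 = 250
  locker 2: 225 = 225
  locker 3: 200 + 50 = 250
  locker 4: 200 = 200
  locker 5: 200 = 200
  locker 6: 200 = 200
  locker 7: 175 + 75 = 250
  locker 8: 175 = 175
  locker 9: 125 + 100 = 225
Every load is within 250 L, so 9 storage lockers suffice.

Yes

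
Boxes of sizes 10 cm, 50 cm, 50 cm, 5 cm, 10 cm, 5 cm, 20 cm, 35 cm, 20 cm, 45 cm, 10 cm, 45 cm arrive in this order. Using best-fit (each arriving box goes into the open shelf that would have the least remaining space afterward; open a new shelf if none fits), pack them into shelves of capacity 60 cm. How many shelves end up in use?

  10 → shelf 1 (new)  [load 10/60]
  50 → shelf 1  [load 60/60]
  50 → shelf 2 (new)  [load 50/60]
  5 → shelf 2  [load 55/60]
  10 → shelf 3 (new)  [load 10/60]
  5 → shelf 2  [load 60/60]
  20 → shelf 3  [load 30/60]
  35 → shelf 4 (new)  [load 35/60]
  20 → shelf 4  [load 55/60]
  45 → shelf 5 (new)  [load 45/60]
  10 → shelf 5  [load 55/60]
  45 → shelf 6 (new)  [load 45/60]
6 shelves opened.

6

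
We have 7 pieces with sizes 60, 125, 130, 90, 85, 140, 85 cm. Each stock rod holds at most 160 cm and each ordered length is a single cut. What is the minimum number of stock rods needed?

6

Total = 140 + 130 + 125 + 90 + 85 + 85 + 60 = 715 cm.
Lower bound: ⌈715/160⌉ = 5 stock rods.
Also, 6 pieces each exceed 80 cm, and no two of those can share a stock rod, so at least 6 stock rods are needed.
A packing using 6 stock rods:
  stock rod 1: 140 = 140
  stock rod 2: 130 = 130
  stock rod 3: 125 = 125
  stock rod 4: 90 + 60 = 150
  stock rod 5: 85 = 85
  stock rod 6: 85 = 85
This matches the lower bound, so 6 is optimal.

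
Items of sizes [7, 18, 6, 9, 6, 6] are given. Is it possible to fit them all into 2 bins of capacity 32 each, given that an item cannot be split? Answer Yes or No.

A valid assignment using 2 bins:
  bin 1: 18 + 9 = 27
  bin 2: 7 + 6 + 6 + 6 = 25
Every load is within 32, so 2 bins suffice.

Yes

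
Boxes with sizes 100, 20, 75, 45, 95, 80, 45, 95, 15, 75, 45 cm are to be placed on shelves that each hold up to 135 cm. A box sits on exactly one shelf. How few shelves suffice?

6

Total = 100 + 95 + 95 + 80 + 75 + 75 + 45 + 45 + 45 + 20 + 15 = 690 cm.
Lower bound: ⌈690/135⌉ = 6 shelves.
A packing using 6 shelves:
  shelf 1: 100 + 20 + 15 = 135
  shelf 2: 95 = 95
  shelf 3: 95 = 95
  shelf 4: 80 + 45 = 125
  shelf 5: 75 + 45 = 120
  shelf 6: 75 + 45 = 120
This matches the lower bound, so 6 is optimal.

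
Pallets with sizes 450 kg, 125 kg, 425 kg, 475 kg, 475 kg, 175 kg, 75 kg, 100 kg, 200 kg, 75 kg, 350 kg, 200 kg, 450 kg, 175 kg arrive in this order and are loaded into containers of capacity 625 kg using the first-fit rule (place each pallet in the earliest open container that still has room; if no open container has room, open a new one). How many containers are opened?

  450 → container 1 (new)  [load 450/625]
  125 → container 1  [load 575/625]
  425 → container 2 (new)  [load 425/625]
  475 → container 3 (new)  [load 475/625]
  475 → container 4 (new)  [load 475/625]
  175 → container 2  [load 600/625]
  75 → container 3  [load 550/625]
  100 → container 4  [load 575/625]
  200 → container 5 (new)  [load 200/625]
  75 → container 3  [load 625/625]
  350 → container 5  [load 550/625]
  200 → container 6 (new)  [load 200/625]
  450 → container 7 (new)  [load 450/625]
  175 → container 6  [load 375/625]
7 containers opened.

7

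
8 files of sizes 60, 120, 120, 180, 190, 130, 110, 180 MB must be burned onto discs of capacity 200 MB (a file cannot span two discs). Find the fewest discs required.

Total = 190 + 180 + 180 + 130 + 120 + 120 + 110 + 60 = 1090 MB.
Lower bound: ⌈1090/200⌉ = 6 discs.
Also, 7 files each exceed 100 MB, and no two of those can share a disc, so at least 7 discs are needed.
A packing using 7 discs:
  disc 1: 190 = 190
  disc 2: 180 = 180
  disc 3: 180 = 180
  disc 4: 130 + 60 = 190
  disc 5: 120 = 120
  disc 6: 120 = 120
  disc 7: 110 = 110
This matches the lower bound, so 7 is optimal.

7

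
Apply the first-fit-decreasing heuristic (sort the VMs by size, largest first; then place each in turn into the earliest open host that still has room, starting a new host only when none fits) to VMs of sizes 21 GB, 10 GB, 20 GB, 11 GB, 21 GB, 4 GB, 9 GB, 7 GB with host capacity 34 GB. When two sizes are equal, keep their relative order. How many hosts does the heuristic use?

4

Sorted descending: 21, 21, 20, 11, 10, 9, 7, 4.
  21 → host 1 (new)  [load 21/34]
  21 → host 2 (new)  [load 21/34]
  20 → host 3 (new)  [load 20/34]
  11 → host 1  [load 32/34]
  10 → host 2  [load 31/34]
  9 → host 3  [load 29/34]
  7 → host 4 (new)  [load 7/34]
  4 → host 3  [load 33/34]
4 hosts opened.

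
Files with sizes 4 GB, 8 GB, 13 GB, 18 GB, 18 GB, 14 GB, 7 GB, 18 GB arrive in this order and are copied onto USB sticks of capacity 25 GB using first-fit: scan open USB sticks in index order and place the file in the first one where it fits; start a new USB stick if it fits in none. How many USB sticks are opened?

  4 → USB stick 1 (new)  [load 4/25]
  8 → USB stick 1  [load 12/25]
  13 → USB stick 1  [load 25/25]
  18 → USB stick 2 (new)  [load 18/25]
  18 → USB stick 3 (new)  [load 18/25]
  14 → USB stick 4 (new)  [load 14/25]
  7 → USB stick 2  [load 25/25]
  18 → USB stick 5 (new)  [load 18/25]
5 USB sticks opened.

5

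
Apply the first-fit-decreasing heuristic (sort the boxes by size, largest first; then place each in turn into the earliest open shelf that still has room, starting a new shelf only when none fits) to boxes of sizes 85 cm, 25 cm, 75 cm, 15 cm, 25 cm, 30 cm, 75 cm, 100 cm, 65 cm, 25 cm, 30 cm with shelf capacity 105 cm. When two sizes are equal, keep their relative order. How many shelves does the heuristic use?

6

Sorted descending: 100, 85, 75, 75, 65, 30, 30, 25, 25, 25, 15.
  100 → shelf 1 (new)  [load 100/105]
  85 → shelf 2 (new)  [load 85/105]
  75 → shelf 3 (new)  [load 75/105]
  75 → shelf 4 (new)  [load 75/105]
  65 → shelf 5 (new)  [load 65/105]
  30 → shelf 3  [load 105/105]
  30 → shelf 4  [load 105/105]
  25 → shelf 5  [load 90/105]
  25 → shelf 6 (new)  [load 25/105]
  25 → shelf 6  [load 50/105]
  15 → shelf 2  [load 100/105]
6 shelves opened.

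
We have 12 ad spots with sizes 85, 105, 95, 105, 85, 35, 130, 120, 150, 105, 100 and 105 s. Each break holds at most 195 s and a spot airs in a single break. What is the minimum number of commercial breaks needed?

Total = 150 + 130 + 120 + 105 + 105 + 105 + 105 + 100 + 95 + 85 + 85 + 35 = 1220 s.
Lower bound: ⌈1220/195⌉ = 7 commercial breaks.
Also, 8 ad spots each exceed 195/2 s, and no two of those can share a break, so at least 8 commercial breaks are needed.
A packing using 8 commercial breaks:
  break 1: 150 + 35 = 185
  break 2: 130 = 130
  break 3: 120 = 120
  break 4: 105 + 85 = 190
  break 5: 105 + 85 = 190
  break 6: 105 = 105
  break 7: 105 = 105
  break 8: 100 + 95 = 195
This matches the lower bound, so 8 is optimal.

8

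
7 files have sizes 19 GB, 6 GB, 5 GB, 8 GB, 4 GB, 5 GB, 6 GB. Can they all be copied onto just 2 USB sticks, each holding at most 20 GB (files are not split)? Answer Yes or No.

No

Total = 53 GB; ⌈53/20⌉ = 3.
At least 3 USB sticks are required, but only 2 are allowed.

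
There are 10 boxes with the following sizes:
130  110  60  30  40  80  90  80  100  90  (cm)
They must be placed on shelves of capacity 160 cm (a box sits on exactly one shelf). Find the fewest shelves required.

6

Total = 130 + 110 + 100 + 90 + 90 + 80 + 80 + 60 + 40 + 30 = 810 cm.
Lower bound: ⌈810/160⌉ = 6 shelves.
A packing using 6 shelves:
  shelf 1: 130 + 30 = 160
  shelf 2: 110 + 40 = 150
  shelf 3: 100 + 60 = 160
  shelf 4: 90 = 90
  shelf 5: 90 = 90
  shelf 6: 80 + 80 = 160
This matches the lower bound, so 6 is optimal.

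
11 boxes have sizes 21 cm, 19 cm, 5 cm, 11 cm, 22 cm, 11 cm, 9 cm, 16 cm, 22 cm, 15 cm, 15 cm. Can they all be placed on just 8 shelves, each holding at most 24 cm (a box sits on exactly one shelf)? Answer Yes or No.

A valid assignment using 8 shelves:
  shelf 1: 22 = 22
  shelf 2: 22 = 22
  shelf 3: 21 = 21
  shelf 4: 19 + 5 = 24
  shelf 5: 16 = 16
  shelf 6: 15 + 9 = 24
  shelf 7: 15 = 15
  shelf 8: 11 + 11 = 22
Every load is within 24 cm, so 8 shelves suffice.

Yes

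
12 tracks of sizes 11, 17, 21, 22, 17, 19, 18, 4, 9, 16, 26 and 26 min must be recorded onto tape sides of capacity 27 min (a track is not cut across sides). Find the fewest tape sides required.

9

Total = 26 + 26 + 22 + 21 + 19 + 18 + 17 + 17 + 16 + 11 + 9 + 4 = 206 min.
Lower bound: ⌈206/27⌉ = 8 tape sides.
Also, 9 tracks each exceed 27/2 min, and no two of those can share a side, so at least 9 tape sides are needed.
A packing using 9 tape sides:
  side 1: 26 = 26
  side 2: 26 = 26
  side 3: 22 + 4 = 26
  side 4: 21 = 21
  side 5: 19 = 19
  side 6: 18 + 9 = 27
  side 7: 17 = 17
  side 8: 17 = 17
  side 9: 16 + 11 = 27
This matches the lower bound, so 9 is optimal.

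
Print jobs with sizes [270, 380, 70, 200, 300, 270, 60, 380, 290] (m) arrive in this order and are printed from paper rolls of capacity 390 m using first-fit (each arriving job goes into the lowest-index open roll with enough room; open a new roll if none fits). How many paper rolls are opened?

  270 → roll 1 (new)  [load 270/390]
  380 → roll 2 (new)  [load 380/390]
  70 → roll 1  [load 340/390]
  200 → roll 3 (new)  [load 200/390]
  300 → roll 4 (new)  [load 300/390]
  270 → roll 5 (new)  [load 270/390]
  60 → roll 3  [load 260/390]
  380 → roll 6 (new)  [load 380/390]
  290 → roll 7 (new)  [load 290/390]
7 paper rolls opened.

7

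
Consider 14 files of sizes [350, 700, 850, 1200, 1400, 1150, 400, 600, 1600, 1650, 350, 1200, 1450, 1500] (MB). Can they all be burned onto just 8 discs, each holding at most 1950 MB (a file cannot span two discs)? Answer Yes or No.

Total = 14400 MB; ⌈14400/1950⌉ = 8.
The bound of 8 does not rule out 8, but exhaustive search shows no assignment into 8 discs of capacity 1950 MB exists — the minimum is 9.

No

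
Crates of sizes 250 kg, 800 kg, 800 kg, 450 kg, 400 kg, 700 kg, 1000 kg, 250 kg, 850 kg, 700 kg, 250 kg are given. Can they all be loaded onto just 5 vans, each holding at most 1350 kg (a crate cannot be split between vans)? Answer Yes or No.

No

Total = 6450 kg; ⌈6450/1350⌉ = 5.
6 crates each exceed half the capacity and cannot share a van, forcing at least 6 vans.
At least 6 vans are required, but only 5 are allowed.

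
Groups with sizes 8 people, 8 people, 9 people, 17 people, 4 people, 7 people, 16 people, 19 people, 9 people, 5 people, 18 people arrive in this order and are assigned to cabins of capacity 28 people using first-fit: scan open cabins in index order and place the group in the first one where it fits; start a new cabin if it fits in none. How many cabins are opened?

5

  8 → cabin 1 (new)  [load 8/28]
  8 → cabin 1  [load 16/28]
  9 → cabin 1  [load 25/28]
  17 → cabin 2 (new)  [load 17/28]
  4 → cabin 2  [load 21/28]
  7 → cabin 2  [load 28/28]
  16 → cabin 3 (new)  [load 16/28]
  19 → cabin 4 (new)  [load 19/28]
  9 → cabin 3  [load 25/28]
  5 → cabin 4  [load 24/28]
  18 → cabin 5 (new)  [load 18/28]
5 cabins opened.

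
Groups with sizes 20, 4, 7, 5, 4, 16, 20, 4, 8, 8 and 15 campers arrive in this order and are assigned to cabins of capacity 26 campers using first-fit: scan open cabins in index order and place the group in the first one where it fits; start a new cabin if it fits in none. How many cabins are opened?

  20 → cabin 1 (new)  [load 20/26]
  4 → cabin 1  [load 24/26]
  7 → cabin 2 (new)  [load 7/26]
  5 → cabin 2  [load 12/26]
  4 → cabin 2  [load 16/26]
  16 → cabin 3 (new)  [load 16/26]
  20 → cabin 4 (new)  [load 20/26]
  4 → cabin 2  [load 20/26]
  8 → cabin 3  [load 24/26]
  8 → cabin 5 (new)  [load 8/26]
  15 → cabin 5  [load 23/26]
5 cabins opened.

5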